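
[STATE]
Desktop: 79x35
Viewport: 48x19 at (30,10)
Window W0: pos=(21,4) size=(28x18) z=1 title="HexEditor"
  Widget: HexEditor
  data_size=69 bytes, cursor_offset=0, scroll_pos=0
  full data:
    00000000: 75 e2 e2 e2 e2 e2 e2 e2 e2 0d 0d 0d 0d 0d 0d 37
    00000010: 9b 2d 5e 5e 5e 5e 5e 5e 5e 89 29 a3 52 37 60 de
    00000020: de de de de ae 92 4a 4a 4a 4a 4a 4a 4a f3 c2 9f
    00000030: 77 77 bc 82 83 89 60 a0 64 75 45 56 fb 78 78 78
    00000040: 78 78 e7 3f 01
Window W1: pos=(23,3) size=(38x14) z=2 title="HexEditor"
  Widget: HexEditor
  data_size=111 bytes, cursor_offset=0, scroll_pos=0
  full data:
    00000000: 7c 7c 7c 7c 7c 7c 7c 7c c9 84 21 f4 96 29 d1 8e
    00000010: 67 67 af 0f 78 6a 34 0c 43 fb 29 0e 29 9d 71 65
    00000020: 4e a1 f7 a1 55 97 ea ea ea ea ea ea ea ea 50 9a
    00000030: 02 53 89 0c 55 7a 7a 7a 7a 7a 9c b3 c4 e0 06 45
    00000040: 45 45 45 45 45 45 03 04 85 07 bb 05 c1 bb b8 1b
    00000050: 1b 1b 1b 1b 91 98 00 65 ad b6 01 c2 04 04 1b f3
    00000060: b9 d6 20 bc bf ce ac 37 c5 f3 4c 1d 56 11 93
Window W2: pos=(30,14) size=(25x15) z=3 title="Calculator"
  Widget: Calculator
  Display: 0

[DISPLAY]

40  45 45 45 45 45 45 03 04  8┃                 
50  1b 1b 1b 1b 91 98 00 65  a┃                 
60  b9 d6 20 bc bf ce ac 37  c┃                 
                              ┃                 
┏━━━━━━━━━━━━━━━━━━━━━━━┓     ┃                 
┃ Calculator            ┃     ┃                 
┠───────────────────────┨━━━━━┛                 
┃                      0┃                       
┃┌───┬───┬───┬───┐      ┃                       
┃│ 7 │ 8 │ 9 │ ÷ │      ┃                       
┃├───┼───┼───┼───┤      ┃                       
┃│ 4 │ 5 │ 6 │ × │      ┃                       
┃├───┼───┼───┼───┤      ┃                       
┃│ 1 │ 2 │ 3 │ - │      ┃                       
┃├───┼───┼───┼───┤      ┃                       
┃│ 0 │ . │ = │ + │      ┃                       
┃├───┼───┼───┼───┤      ┃                       
┃│ C │ MC│ MR│ M+│      ┃                       
┗━━━━━━━━━━━━━━━━━━━━━━━┛                       


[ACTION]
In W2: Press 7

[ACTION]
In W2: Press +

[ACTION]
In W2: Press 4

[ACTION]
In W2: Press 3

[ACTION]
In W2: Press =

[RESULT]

40  45 45 45 45 45 45 03 04  8┃                 
50  1b 1b 1b 1b 91 98 00 65  a┃                 
60  b9 d6 20 bc bf ce ac 37  c┃                 
                              ┃                 
┏━━━━━━━━━━━━━━━━━━━━━━━┓     ┃                 
┃ Calculator            ┃     ┃                 
┠───────────────────────┨━━━━━┛                 
┃                     50┃                       
┃┌───┬───┬───┬───┐      ┃                       
┃│ 7 │ 8 │ 9 │ ÷ │      ┃                       
┃├───┼───┼───┼───┤      ┃                       
┃│ 4 │ 5 │ 6 │ × │      ┃                       
┃├───┼───┼───┼───┤      ┃                       
┃│ 1 │ 2 │ 3 │ - │      ┃                       
┃├───┼───┼───┼───┤      ┃                       
┃│ 0 │ . │ = │ + │      ┃                       
┃├───┼───┼───┼───┤      ┃                       
┃│ C │ MC│ MR│ M+│      ┃                       
┗━━━━━━━━━━━━━━━━━━━━━━━┛                       


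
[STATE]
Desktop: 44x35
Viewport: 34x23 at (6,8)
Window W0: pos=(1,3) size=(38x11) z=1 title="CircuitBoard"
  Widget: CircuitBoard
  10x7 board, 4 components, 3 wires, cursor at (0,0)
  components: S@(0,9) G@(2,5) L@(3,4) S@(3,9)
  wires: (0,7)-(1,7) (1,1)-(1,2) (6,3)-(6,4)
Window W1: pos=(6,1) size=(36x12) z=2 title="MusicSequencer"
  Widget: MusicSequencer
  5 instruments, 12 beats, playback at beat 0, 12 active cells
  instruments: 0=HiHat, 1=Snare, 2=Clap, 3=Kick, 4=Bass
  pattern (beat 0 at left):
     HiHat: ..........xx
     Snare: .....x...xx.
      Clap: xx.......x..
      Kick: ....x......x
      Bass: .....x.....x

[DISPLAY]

┃  Kick····█······█               
┃  Bass·····█·····█               
┃                                 
┃                                 
┗━━━━━━━━━━━━━━━━━━━━━━━━━━━━━━━━━
━━━━━━━━━━━━━━━━━━━━━━━━━━━━━━━━┛ 
                                  
                                  
                                  
                                  
                                  
                                  
                                  
                                  
                                  
                                  
                                  
                                  
                                  
                                  
                                  
                                  
                                  


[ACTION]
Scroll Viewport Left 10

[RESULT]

 ┃    ┃  Kick····█······█         
 ┃1   ┃  Bass·····█·····█         
 ┃    ┃                           
 ┃2   ┃                           
 ┃    ┗━━━━━━━━━━━━━━━━━━━━━━━━━━━
 ┗━━━━━━━━━━━━━━━━━━━━━━━━━━━━━━━━
                                  
                                  
                                  
                                  
                                  
                                  
                                  
                                  
                                  
                                  
                                  
                                  
                                  
                                  
                                  
                                  
                                  


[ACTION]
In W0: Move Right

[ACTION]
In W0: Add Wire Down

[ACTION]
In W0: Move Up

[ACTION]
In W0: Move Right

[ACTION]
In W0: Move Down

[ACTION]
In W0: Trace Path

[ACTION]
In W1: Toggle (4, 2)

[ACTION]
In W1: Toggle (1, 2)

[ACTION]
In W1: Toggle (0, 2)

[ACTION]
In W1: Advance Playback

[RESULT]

 ┃    ┃  Kick····█······█         
 ┃1   ┃  Bass··█··█·····█         
 ┃    ┃                           
 ┃2   ┃                           
 ┃    ┗━━━━━━━━━━━━━━━━━━━━━━━━━━━
 ┗━━━━━━━━━━━━━━━━━━━━━━━━━━━━━━━━
                                  
                                  
                                  
                                  
                                  
                                  
                                  
                                  
                                  
                                  
                                  
                                  
                                  
                                  
                                  
                                  
                                  


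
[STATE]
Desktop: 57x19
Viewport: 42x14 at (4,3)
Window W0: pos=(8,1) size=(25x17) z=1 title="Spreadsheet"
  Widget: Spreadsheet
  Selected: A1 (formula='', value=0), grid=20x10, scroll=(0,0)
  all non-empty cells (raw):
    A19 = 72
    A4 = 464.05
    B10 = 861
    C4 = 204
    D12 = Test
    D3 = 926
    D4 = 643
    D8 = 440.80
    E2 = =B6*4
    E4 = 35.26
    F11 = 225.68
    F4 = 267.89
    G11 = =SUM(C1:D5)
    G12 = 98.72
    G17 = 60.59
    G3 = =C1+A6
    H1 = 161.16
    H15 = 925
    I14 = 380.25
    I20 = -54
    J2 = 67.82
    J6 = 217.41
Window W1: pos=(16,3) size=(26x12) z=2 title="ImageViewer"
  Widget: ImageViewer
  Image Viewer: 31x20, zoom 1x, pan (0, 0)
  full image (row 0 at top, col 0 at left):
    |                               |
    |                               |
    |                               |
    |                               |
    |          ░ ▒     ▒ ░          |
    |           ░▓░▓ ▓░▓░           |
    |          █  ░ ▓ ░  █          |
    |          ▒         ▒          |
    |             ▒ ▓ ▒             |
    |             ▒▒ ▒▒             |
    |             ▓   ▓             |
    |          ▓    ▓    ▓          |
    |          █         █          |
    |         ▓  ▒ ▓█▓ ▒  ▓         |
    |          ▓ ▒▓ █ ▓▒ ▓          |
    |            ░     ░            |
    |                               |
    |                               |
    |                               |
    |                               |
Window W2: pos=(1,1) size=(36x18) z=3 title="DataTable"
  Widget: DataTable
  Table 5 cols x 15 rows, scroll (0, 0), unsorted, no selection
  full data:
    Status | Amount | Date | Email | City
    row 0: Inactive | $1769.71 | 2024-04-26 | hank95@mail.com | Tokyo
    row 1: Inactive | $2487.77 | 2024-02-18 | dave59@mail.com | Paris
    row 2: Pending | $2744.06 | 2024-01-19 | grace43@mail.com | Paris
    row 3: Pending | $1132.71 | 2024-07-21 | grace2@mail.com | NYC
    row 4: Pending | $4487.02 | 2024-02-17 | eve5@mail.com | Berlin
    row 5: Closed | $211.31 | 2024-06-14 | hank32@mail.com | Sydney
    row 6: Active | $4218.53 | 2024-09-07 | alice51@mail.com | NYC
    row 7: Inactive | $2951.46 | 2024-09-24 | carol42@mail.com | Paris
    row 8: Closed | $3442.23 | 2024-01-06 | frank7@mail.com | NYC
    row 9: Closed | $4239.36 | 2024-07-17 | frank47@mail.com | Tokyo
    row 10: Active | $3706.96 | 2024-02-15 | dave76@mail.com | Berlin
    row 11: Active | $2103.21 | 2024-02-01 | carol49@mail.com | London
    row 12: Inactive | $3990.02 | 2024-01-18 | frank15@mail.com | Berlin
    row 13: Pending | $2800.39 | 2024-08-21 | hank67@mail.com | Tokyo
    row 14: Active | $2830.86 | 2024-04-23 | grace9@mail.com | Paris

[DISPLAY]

────────────────────────────────┨━━━━┓    
atus  │Amount  │Date      │Email┃    ┃    
──────┼────────┼──────────┼─────┃────┨    
active│$1769.71│2024-04-26│hank9┃    ┃    
active│$2487.77│2024-02-18│dave5┃    ┃    
nding │$2744.06│2024-01-19│grace┃    ┃    
nding │$1132.71│2024-07-21│grace┃    ┃    
nding │$4487.02│2024-02-17│eve5@┃░   ┃    
osed  │$211.31 │2024-06-14│hank3┃    ┃    
tive  │$4218.53│2024-09-07│alice┃█   ┃    
active│$2951.46│2024-09-24│carol┃▒   ┃    
osed  │$3442.23│2024-01-06│frank┃━━━━┛    
osed  │$4239.36│2024-07-17│frank┃         
tive  │$3706.96│2024-02-15│dave7┃         


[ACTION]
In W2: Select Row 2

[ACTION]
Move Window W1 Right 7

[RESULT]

────────────────────────────────┨━━━━━━━━━
atus  │Amount  │Date      │Email┃         
──────┼────────┼──────────┼─────┃─────────
active│$1769.71│2024-04-26│hank9┃         
active│$2487.77│2024-02-18│dave5┃         
nding │$2744.06│2024-01-19│grace┃         
nding │$1132.71│2024-07-21│grace┃         
nding │$4487.02│2024-02-17│eve5@┃     ▒ ░ 
osed  │$211.31 │2024-06-14│hank3┃░▓ ▓░▓░  
tive  │$4218.53│2024-09-07│alice┃░ ▓ ░  █ 
active│$2951.46│2024-09-24│carol┃       ▒ 
osed  │$3442.23│2024-01-06│frank┃━━━━━━━━━
osed  │$4239.36│2024-07-17│frank┃         
tive  │$3706.96│2024-02-15│dave7┃         


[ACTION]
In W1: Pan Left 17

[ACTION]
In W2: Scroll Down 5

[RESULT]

────────────────────────────────┨━━━━━━━━━
atus  │Amount  │Date      │Email┃         
──────┼────────┼──────────┼─────┃─────────
nding │$1132.71│2024-07-21│grace┃         
nding │$4487.02│2024-02-17│eve5@┃         
osed  │$211.31 │2024-06-14│hank3┃         
tive  │$4218.53│2024-09-07│alice┃         
active│$2951.46│2024-09-24│carol┃     ▒ ░ 
osed  │$3442.23│2024-01-06│frank┃░▓ ▓░▓░  
osed  │$4239.36│2024-07-17│frank┃░ ▓ ░  █ 
tive  │$3706.96│2024-02-15│dave7┃       ▒ 
tive  │$2103.21│2024-02-01│carol┃━━━━━━━━━
active│$3990.02│2024-01-18│frank┃         
nding │$2800.39│2024-08-21│hank6┃         


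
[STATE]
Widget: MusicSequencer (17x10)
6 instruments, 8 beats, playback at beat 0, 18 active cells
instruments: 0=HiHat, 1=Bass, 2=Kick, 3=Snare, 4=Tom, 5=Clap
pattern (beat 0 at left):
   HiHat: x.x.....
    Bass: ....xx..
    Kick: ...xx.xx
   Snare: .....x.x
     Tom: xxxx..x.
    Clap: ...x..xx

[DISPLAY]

      ▼1234567   
 HiHat█·█·····   
  Bass····██··   
  Kick···██·██   
 Snare·····█·█   
   Tom████··█·   
  Clap···█··██   
                 
                 
                 


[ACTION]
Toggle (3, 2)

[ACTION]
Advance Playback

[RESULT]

      0▼234567   
 HiHat█·█·····   
  Bass····██··   
  Kick···██·██   
 Snare··█··█·█   
   Tom████··█·   
  Clap···█··██   
                 
                 
                 


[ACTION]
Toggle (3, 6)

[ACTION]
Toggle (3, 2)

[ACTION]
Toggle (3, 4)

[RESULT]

      0▼234567   
 HiHat█·█·····   
  Bass····██··   
  Kick···██·██   
 Snare····████   
   Tom████··█·   
  Clap···█··██   
                 
                 
                 


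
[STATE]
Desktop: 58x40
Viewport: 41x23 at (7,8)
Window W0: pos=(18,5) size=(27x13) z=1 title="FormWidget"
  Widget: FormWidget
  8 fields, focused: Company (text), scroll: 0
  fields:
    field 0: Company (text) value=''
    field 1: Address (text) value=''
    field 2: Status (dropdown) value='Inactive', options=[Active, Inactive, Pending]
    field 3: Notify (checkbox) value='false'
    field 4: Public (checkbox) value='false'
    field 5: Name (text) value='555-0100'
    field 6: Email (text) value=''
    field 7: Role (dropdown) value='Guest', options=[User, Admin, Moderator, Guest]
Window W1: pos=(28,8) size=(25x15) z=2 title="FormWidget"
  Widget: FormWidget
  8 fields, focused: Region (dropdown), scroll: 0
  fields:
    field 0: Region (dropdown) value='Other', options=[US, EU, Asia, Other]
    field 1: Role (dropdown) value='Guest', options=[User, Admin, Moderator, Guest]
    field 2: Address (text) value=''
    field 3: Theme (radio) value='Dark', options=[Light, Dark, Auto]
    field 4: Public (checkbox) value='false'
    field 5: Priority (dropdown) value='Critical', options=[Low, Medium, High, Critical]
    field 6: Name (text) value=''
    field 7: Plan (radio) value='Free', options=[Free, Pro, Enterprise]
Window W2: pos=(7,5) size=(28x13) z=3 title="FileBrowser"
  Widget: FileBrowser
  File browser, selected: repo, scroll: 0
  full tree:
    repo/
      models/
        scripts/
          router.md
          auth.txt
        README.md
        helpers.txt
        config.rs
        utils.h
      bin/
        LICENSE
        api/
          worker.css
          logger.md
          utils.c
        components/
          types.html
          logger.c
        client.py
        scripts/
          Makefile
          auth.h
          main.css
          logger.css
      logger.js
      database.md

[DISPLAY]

┃> [-] repo/               ┃━━━━━━━━━━━━━
┃    [+] models/           ┃idget        
┃    [+] bin/              ┃─────────────
┃    logger.js             ┃on:     [Othe
┃    database.md           ┃:       [Gues
┃                          ┃ess:    [    
┃                          ┃e:      ( ) L
┃                          ┃ic:     [ ]  
┃                          ┃rity:   [Crit
┗━━━━━━━━━━━━━━━━━━━━━━━━━━┛:       [    
                     ┃  Plan:       (●) F
                     ┃                   
                     ┃                   
                     ┃                   
                     ┗━━━━━━━━━━━━━━━━━━━
                                         
                                         
                                         
                                         
                                         
                                         
                                         
                                         


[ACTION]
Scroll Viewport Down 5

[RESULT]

┃                          ┃ess:    [    
┃                          ┃e:      ( ) L
┃                          ┃ic:     [ ]  
┃                          ┃rity:   [Crit
┗━━━━━━━━━━━━━━━━━━━━━━━━━━┛:       [    
                     ┃  Plan:       (●) F
                     ┃                   
                     ┃                   
                     ┃                   
                     ┗━━━━━━━━━━━━━━━━━━━
                                         
                                         
                                         
                                         
                                         
                                         
                                         
                                         
                                         
                                         
                                         
                                         
                                         


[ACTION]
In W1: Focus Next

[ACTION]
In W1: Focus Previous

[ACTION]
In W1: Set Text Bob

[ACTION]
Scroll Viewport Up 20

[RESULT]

                                         
                                         
                                         
                                         
                                         
┏━━━━━━━━━━━━━━━━━━━━━━━━━━┓━━━━━━━━━┓   
┃ FileBrowser              ┃         ┃   
┠──────────────────────────┨─────────┨   
┃> [-] repo/               ┃━━━━━━━━━━━━━
┃    [+] models/           ┃idget        
┃    [+] bin/              ┃─────────────
┃    logger.js             ┃on:     [Othe
┃    database.md           ┃:       [Gues
┃                          ┃ess:    [    
┃                          ┃e:      ( ) L
┃                          ┃ic:     [ ]  
┃                          ┃rity:   [Crit
┗━━━━━━━━━━━━━━━━━━━━━━━━━━┛:       [    
                     ┃  Plan:       (●) F
                     ┃                   
                     ┃                   
                     ┃                   
                     ┗━━━━━━━━━━━━━━━━━━━


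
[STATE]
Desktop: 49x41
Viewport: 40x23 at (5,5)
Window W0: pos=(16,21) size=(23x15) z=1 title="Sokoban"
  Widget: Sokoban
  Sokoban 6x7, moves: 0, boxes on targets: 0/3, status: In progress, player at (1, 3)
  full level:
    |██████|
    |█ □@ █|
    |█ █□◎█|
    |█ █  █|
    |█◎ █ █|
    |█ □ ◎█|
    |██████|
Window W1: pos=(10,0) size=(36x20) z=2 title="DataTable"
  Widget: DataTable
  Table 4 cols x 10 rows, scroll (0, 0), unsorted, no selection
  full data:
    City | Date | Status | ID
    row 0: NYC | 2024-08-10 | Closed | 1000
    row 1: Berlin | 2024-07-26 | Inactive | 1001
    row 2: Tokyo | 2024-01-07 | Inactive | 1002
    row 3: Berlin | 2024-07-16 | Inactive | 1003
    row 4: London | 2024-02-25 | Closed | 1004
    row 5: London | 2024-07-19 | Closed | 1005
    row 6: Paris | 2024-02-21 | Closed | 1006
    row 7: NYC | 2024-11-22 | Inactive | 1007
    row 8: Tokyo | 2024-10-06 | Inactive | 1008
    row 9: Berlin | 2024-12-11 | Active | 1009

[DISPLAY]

     ┃NYC   │2024-08-10│Closed  │1000   
     ┃Berlin│2024-07-26│Inactive│1001   
     ┃Tokyo │2024-01-07│Inactive│1002   
     ┃Berlin│2024-07-16│Inactive│1003   
     ┃London│2024-02-25│Closed  │1004   
     ┃London│2024-07-19│Closed  │1005   
     ┃Paris │2024-02-21│Closed  │1006   
     ┃NYC   │2024-11-22│Inactive│1007   
     ┃Tokyo │2024-10-06│Inactive│1008   
     ┃Berlin│2024-12-11│Active  │1009   
     ┃                                  
     ┃                                  
     ┃                                  
     ┃                                  
     ┗━━━━━━━━━━━━━━━━━━━━━━━━━━━━━━━━━━
                                        
           ┏━━━━━━━━━━━━━━━━━━━━━┓      
           ┃ Sokoban             ┃      
           ┠─────────────────────┨      
           ┃██████               ┃      
           ┃█ □@ █               ┃      
           ┃█ █□◎█               ┃      
           ┃█ █  █               ┃      


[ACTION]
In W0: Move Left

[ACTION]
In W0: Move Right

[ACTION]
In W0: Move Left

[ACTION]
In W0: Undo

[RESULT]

     ┃NYC   │2024-08-10│Closed  │1000   
     ┃Berlin│2024-07-26│Inactive│1001   
     ┃Tokyo │2024-01-07│Inactive│1002   
     ┃Berlin│2024-07-16│Inactive│1003   
     ┃London│2024-02-25│Closed  │1004   
     ┃London│2024-07-19│Closed  │1005   
     ┃Paris │2024-02-21│Closed  │1006   
     ┃NYC   │2024-11-22│Inactive│1007   
     ┃Tokyo │2024-10-06│Inactive│1008   
     ┃Berlin│2024-12-11│Active  │1009   
     ┃                                  
     ┃                                  
     ┃                                  
     ┃                                  
     ┗━━━━━━━━━━━━━━━━━━━━━━━━━━━━━━━━━━
                                        
           ┏━━━━━━━━━━━━━━━━━━━━━┓      
           ┃ Sokoban             ┃      
           ┠─────────────────────┨      
           ┃██████               ┃      
           ┃█□ @ █               ┃      
           ┃█ █□◎█               ┃      
           ┃█ █  █               ┃      


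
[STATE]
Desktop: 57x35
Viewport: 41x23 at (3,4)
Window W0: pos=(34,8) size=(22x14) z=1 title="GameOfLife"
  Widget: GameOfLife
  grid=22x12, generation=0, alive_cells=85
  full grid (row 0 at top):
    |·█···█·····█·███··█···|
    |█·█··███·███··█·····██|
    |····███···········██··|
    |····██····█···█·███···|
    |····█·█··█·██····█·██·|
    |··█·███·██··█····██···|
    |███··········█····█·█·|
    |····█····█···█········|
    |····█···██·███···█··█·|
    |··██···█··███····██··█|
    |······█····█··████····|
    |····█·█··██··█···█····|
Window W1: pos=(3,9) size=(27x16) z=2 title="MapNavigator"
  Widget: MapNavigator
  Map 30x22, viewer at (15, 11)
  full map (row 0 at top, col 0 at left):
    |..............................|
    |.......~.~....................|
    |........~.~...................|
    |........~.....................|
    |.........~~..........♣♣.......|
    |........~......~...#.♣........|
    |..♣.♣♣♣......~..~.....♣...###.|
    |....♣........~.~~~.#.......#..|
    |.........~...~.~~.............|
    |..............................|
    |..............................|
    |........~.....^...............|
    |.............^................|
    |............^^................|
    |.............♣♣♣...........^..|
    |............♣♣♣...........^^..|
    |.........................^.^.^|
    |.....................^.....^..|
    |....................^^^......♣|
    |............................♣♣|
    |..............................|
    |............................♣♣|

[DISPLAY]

                                         
                                         
                                         
                                         
                               ┏━━━━━━━━━
┏━━━━━━━━━━━━━━━━━━━━━━━━━┓    ┃ GameOfLi
┃ MapNavigator            ┃    ┠─────────
┠─────────────────────────┨    ┃Gen: 0   
┃.....~......~...#.♣......┃    ┃·█··███·█
┃.♣♣♣......~..~.....♣...##┃    ┃···███···
┃.♣........~.~~~.#.......#┃    ┃···██····
┃......~...~.~~...........┃    ┃···█·█··█
┃.........................┃    ┃·█·███·██
┃.........................┃    ┃██·······
┃.....~.....^@............┃    ┃···█····█
┃..........^..............┃    ┃···█···██
┃.........^^..............┃    ┃·██···█··
┃..........♣♣♣...........^┃    ┗━━━━━━━━━
┃.........♣♣♣...........^^┃              
┃......................^.^┃              
┗━━━━━━━━━━━━━━━━━━━━━━━━━┛              
                                         
                                         


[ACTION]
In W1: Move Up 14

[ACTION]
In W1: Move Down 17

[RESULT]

                                         
                                         
                                         
                                         
                               ┏━━━━━━━━━
┏━━━━━━━━━━━━━━━━━━━━━━━━━┓    ┃ GameOfLi
┃ MapNavigator            ┃    ┠─────────
┠─────────────────────────┨    ┃Gen: 0   
┃.....~.....^.............┃    ┃·█··███·█
┃..........^..............┃    ┃···███···
┃.........^^..............┃    ┃···██····
┃..........♣♣♣...........^┃    ┃···█·█··█
┃.........♣♣♣...........^^┃    ┃·█·███·██
┃......................^.^┃    ┃██·······
┃............@.....^.....^┃    ┃···█····█
┃.................^^^.....┃    ┃···█···██
┃.........................┃    ┃·██···█··
┃.........................┃    ┗━━━━━━━━━
┃.........................┃              
┃                         ┃              
┗━━━━━━━━━━━━━━━━━━━━━━━━━┛              
                                         
                                         


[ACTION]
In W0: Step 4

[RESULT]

                                         
                                         
                                         
                                         
                               ┏━━━━━━━━━
┏━━━━━━━━━━━━━━━━━━━━━━━━━┓    ┃ GameOfLi
┃ MapNavigator            ┃    ┠─────────
┠─────────────────────────┨    ┃Gen: 4   
┃.....~.....^.............┃    ┃······███
┃..........^..............┃    ┃········█
┃.........^^..............┃    ┃····█····
┃..........♣♣♣...........^┃    ┃████·····
┃.........♣♣♣...........^^┃    ┃··█······
┃......................^.^┃    ┃··████···
┃............@.....^.....^┃    ┃█··█·█···
┃.................^^^.....┃    ┃·█·███···
┃.........................┃    ┃····██··█
┃.........................┃    ┗━━━━━━━━━
┃.........................┃              
┃                         ┃              
┗━━━━━━━━━━━━━━━━━━━━━━━━━┛              
                                         
                                         


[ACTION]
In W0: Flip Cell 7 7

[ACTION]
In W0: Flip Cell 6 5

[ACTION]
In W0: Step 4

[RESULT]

                                         
                                         
                                         
                                         
                               ┏━━━━━━━━━
┏━━━━━━━━━━━━━━━━━━━━━━━━━┓    ┃ GameOfLi
┃ MapNavigator            ┃    ┠─────────
┠─────────────────────────┨    ┃Gen: 8   
┃.....~.....^.............┃    ┃······█··
┃..........^..............┃    ┃·······██
┃.........^^..............┃    ┃█·██·····
┃..........♣♣♣...........^┃    ┃···███···
┃.........♣♣♣...........^^┃    ┃·██·██···
┃......................^.^┃    ┃·██······
┃............@.....^.....^┃    ┃·········
┃.................^^^.....┃    ┃·█·······
┃.........................┃    ┃██··█···█
┃.........................┃    ┗━━━━━━━━━
┃.........................┃              
┃                         ┃              
┗━━━━━━━━━━━━━━━━━━━━━━━━━┛              
                                         
                                         


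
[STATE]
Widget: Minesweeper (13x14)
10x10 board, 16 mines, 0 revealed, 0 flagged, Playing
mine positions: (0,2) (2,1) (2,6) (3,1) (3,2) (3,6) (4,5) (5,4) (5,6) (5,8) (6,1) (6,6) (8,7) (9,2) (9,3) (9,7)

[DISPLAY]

■■■■■■■■■■   
■■■■■■■■■■   
■■■■■■■■■■   
■■■■■■■■■■   
■■■■■■■■■■   
■■■■■■■■■■   
■■■■■■■■■■   
■■■■■■■■■■   
■■■■■■■■■■   
■■■■■■■■■■   
             
             
             
             


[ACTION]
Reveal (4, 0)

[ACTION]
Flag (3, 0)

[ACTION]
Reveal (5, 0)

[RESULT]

■■■■■■■■■■   
■■■■■■■■■■   
■■■■■■■■■■   
⚑■■■■■■■■■   
1■■■■■■■■■   
1■■■■■■■■■   
■■■■■■■■■■   
■■■■■■■■■■   
■■■■■■■■■■   
■■■■■■■■■■   
             
             
             
             


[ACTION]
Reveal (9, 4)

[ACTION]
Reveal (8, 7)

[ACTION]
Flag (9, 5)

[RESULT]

■■✹■■■■■■■   
■■■■■■■■■■   
■✹■■■■✹■■■   
⚑✹✹■■■✹■■■   
1■■■■✹■■■■   
1■■■✹■✹■✹■   
■✹■■■■✹■■■   
■■■■■■■■■■   
■■■■■■■✹■■   
■■✹✹1■■✹■■   
             
             
             
             


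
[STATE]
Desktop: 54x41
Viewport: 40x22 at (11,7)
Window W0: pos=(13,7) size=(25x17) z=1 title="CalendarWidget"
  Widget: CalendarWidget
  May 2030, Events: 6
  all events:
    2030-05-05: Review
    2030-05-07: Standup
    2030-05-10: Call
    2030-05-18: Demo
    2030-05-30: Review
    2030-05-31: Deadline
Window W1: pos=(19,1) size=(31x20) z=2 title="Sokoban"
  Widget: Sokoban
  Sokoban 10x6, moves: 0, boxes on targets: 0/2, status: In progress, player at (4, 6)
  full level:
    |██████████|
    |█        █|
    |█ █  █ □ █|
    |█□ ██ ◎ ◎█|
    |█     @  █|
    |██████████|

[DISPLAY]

  ┏━━━━━┃█□ ██ ◎ ◎█                   ┃ 
  ┃ Cale┃█     @  █                   ┃ 
  ┠─────┃██████████                   ┃ 
  ┃     ┃Moves: 0  0/2                ┃ 
  ┃Mo Tu┃                             ┃ 
  ┃     ┃                             ┃ 
  ┃ 6  7┃                             ┃ 
  ┃13 14┃                             ┃ 
  ┃20 21┃                             ┃ 
  ┃27 28┃                             ┃ 
  ┃     ┃                             ┃ 
  ┃     ┃                             ┃ 
  ┃     ┃                             ┃ 
  ┃     ┗━━━━━━━━━━━━━━━━━━━━━━━━━━━━━┛ 
  ┃                       ┃             
  ┃                       ┃             
  ┗━━━━━━━━━━━━━━━━━━━━━━━┛             
                                        
                                        
                                        
                                        
                                        


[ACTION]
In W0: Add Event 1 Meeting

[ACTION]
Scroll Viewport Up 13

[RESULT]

                                        
        ┏━━━━━━━━━━━━━━━━━━━━━━━━━━━━━┓ 
        ┃ Sokoban                     ┃ 
        ┠─────────────────────────────┨ 
        ┃██████████                   ┃ 
        ┃█        █                   ┃ 
        ┃█ █  █ □ █                   ┃ 
  ┏━━━━━┃█□ ██ ◎ ◎█                   ┃ 
  ┃ Cale┃█     @  █                   ┃ 
  ┠─────┃██████████                   ┃ 
  ┃     ┃Moves: 0  0/2                ┃ 
  ┃Mo Tu┃                             ┃ 
  ┃     ┃                             ┃ 
  ┃ 6  7┃                             ┃ 
  ┃13 14┃                             ┃ 
  ┃20 21┃                             ┃ 
  ┃27 28┃                             ┃ 
  ┃     ┃                             ┃ 
  ┃     ┃                             ┃ 
  ┃     ┃                             ┃ 
  ┃     ┗━━━━━━━━━━━━━━━━━━━━━━━━━━━━━┛ 
  ┃                       ┃             


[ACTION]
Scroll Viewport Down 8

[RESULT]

  ┃ Cale┃█     @  █                   ┃ 
  ┠─────┃██████████                   ┃ 
  ┃     ┃Moves: 0  0/2                ┃ 
  ┃Mo Tu┃                             ┃ 
  ┃     ┃                             ┃ 
  ┃ 6  7┃                             ┃ 
  ┃13 14┃                             ┃ 
  ┃20 21┃                             ┃ 
  ┃27 28┃                             ┃ 
  ┃     ┃                             ┃ 
  ┃     ┃                             ┃ 
  ┃     ┃                             ┃ 
  ┃     ┗━━━━━━━━━━━━━━━━━━━━━━━━━━━━━┛ 
  ┃                       ┃             
  ┃                       ┃             
  ┗━━━━━━━━━━━━━━━━━━━━━━━┛             
                                        
                                        
                                        
                                        
                                        
                                        


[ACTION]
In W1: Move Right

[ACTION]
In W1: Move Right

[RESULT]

  ┃ Cale┃█       @█                   ┃ 
  ┠─────┃██████████                   ┃ 
  ┃     ┃Moves: 2  0/2                ┃ 
  ┃Mo Tu┃                             ┃ 
  ┃     ┃                             ┃ 
  ┃ 6  7┃                             ┃ 
  ┃13 14┃                             ┃ 
  ┃20 21┃                             ┃ 
  ┃27 28┃                             ┃ 
  ┃     ┃                             ┃ 
  ┃     ┃                             ┃ 
  ┃     ┃                             ┃ 
  ┃     ┗━━━━━━━━━━━━━━━━━━━━━━━━━━━━━┛ 
  ┃                       ┃             
  ┃                       ┃             
  ┗━━━━━━━━━━━━━━━━━━━━━━━┛             
                                        
                                        
                                        
                                        
                                        
                                        


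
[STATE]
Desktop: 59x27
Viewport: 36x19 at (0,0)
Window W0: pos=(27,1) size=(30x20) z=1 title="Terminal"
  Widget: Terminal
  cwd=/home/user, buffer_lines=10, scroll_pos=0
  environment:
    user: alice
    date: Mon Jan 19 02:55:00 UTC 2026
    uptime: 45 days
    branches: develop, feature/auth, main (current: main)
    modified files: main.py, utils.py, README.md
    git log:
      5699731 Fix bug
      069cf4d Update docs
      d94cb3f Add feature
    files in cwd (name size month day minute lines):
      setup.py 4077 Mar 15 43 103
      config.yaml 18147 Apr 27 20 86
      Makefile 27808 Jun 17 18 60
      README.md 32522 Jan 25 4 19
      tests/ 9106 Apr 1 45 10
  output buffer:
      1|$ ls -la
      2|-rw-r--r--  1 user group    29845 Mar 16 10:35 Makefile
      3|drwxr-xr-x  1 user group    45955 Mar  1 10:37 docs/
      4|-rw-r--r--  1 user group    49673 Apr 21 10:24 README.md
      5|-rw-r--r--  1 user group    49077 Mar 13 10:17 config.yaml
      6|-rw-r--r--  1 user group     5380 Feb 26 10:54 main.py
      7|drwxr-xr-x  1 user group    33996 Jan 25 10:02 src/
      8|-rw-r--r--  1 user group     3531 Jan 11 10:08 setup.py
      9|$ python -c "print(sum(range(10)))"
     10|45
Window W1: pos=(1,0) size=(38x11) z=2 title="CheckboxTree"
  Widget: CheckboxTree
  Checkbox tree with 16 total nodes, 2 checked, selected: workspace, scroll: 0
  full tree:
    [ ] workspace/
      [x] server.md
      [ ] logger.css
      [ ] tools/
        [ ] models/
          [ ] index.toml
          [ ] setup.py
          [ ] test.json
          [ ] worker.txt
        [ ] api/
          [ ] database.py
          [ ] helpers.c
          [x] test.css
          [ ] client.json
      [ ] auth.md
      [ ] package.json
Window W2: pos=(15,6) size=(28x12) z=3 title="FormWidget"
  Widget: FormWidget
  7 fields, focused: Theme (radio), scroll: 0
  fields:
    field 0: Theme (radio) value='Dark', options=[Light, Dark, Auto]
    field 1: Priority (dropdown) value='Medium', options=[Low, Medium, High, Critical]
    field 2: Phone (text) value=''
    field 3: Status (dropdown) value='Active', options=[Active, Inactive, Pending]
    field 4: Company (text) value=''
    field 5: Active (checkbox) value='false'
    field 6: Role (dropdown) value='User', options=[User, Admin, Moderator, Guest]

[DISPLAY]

 ┏━━━━━━━━━━━━━━━━━━━━━━━━━━━━━━━━━━
 ┃ CheckboxTree                     
 ┠──────────────────────────────────
 ┃>[-] workspace/                   
 ┃   [x] server.md                  
 ┃   [ ] logger.css                 
 ┃   [-] tools/┏━━━━━━━━━━━━━━━━━━━━
 ┃     [ ] mode┃ FormWidget         
 ┃       [ ] in┠────────────────────
 ┃       [ ] se┃> Theme:      ( ) Li
 ┗━━━━━━━━━━━━━┃  Priority:   [Mediu
               ┃  Phone:      [     
               ┃  Status:     [Activ
               ┃  Company:    [     
               ┃  Active:     [ ]   
               ┃  Role:       [User 
               ┃                    
               ┗━━━━━━━━━━━━━━━━━━━━
                           ┃        


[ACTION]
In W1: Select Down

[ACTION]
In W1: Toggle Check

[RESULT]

 ┏━━━━━━━━━━━━━━━━━━━━━━━━━━━━━━━━━━
 ┃ CheckboxTree                     
 ┠──────────────────────────────────
 ┃ [-] workspace/                   
 ┃>  [ ] server.md                  
 ┃   [ ] logger.css                 
 ┃   [-] tools/┏━━━━━━━━━━━━━━━━━━━━
 ┃     [ ] mode┃ FormWidget         
 ┃       [ ] in┠────────────────────
 ┃       [ ] se┃> Theme:      ( ) Li
 ┗━━━━━━━━━━━━━┃  Priority:   [Mediu
               ┃  Phone:      [     
               ┃  Status:     [Activ
               ┃  Company:    [     
               ┃  Active:     [ ]   
               ┃  Role:       [User 
               ┃                    
               ┗━━━━━━━━━━━━━━━━━━━━
                           ┃        
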